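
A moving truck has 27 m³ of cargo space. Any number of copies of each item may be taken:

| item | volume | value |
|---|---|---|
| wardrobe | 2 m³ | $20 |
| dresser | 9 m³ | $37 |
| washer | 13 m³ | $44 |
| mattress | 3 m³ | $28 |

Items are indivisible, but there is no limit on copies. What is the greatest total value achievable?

Best value-per-unit is wardrobe at 20/2; filling with it alone gives 13×20 = 260.
Optimal mix: 12×wardrobe + 1×mattress → volume 27, value 268.

$268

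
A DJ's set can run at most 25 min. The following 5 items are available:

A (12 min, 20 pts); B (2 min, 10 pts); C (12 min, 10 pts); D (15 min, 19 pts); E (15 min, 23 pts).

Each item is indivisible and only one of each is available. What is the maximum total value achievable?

This is a 0/1 knapsack; check combinations near the capacity.
- B+E: duration 2+15=17, value 10+23=33
- A+B: duration 12+2=14, value 20+10=30
- A+C: duration 12+12=24, value 20+10=30
Best: 33 pts.

33 pts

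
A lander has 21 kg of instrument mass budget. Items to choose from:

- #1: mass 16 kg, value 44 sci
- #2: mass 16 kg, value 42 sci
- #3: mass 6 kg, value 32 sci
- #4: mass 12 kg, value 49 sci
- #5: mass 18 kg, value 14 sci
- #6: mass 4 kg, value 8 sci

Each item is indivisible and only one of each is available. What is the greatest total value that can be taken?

Check high-value combinations within 21 kg:
- #3+#4: mass 6+12=18, value 32+49=81
- #4+#6: mass 12+4=16, value 49+8=57
- #1+#6: mass 16+4=20, value 44+8=52
- #2+#6: mass 16+4=20, value 42+8=50
Best: 81 sci.

81 sci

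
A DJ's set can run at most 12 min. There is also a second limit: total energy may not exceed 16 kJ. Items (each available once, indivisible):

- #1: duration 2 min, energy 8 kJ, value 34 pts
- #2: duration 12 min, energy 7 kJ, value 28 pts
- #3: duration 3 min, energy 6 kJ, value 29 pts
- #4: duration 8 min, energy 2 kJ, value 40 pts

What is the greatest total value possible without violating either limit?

74 pts

Feasible sets respecting both limits:
- #1+#4: duration 10, energy 10, value 74
- #3+#4: duration 11, energy 8, value 69
- #1+#3: duration 5, energy 14, value 63
Best: 74 pts.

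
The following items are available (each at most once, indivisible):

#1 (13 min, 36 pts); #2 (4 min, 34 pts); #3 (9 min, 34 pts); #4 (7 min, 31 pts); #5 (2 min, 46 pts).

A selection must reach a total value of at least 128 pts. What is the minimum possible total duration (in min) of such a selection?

Subsets with value ≥ 128, sorted by total duration:
- #2+#3+#4+#5: duration 22, value 145
- #1+#2+#4+#5: duration 26, value 147
Minimum duration: 22 min.

22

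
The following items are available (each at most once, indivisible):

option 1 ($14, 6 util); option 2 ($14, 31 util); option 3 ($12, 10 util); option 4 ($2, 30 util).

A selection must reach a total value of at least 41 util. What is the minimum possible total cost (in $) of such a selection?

16

Subsets with value ≥ 41, sorted by total cost:
- option 2+option 4: cost 16, value 61
- option 2+option 3: cost 26, value 41
Minimum cost: 16 $.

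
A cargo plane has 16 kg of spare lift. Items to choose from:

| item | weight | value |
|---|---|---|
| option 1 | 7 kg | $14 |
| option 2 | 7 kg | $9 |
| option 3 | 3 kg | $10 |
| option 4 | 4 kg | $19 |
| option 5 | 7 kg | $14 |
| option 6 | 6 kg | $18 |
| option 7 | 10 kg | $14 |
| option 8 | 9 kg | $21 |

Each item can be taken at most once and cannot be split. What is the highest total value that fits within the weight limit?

$50

Check high-value combinations within 16 kg:
- option 3+option 4+option 8: weight 3+4+9=16, value 10+19+21=50
- option 3+option 4+option 6: weight 3+4+6=13, value 10+19+18=47
- option 1+option 3+option 4: weight 7+3+4=14, value 14+10+19=43
- option 3+option 4+option 5: weight 3+4+7=14, value 10+19+14=43
Best: $50.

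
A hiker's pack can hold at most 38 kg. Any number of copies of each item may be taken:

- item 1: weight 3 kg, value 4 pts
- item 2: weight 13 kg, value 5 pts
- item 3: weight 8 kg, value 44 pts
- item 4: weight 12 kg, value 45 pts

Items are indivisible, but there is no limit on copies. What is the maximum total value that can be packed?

184 pts

Best value-per-unit is item 3 at 44/8; filling with it alone gives 4×44 = 176.
Optimal mix: 2×item 1 + 4×item 3 → weight 38, value 184.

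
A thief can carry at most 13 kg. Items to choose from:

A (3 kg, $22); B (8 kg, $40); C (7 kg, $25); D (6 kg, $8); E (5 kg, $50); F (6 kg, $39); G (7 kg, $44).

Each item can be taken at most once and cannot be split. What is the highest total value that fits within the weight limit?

$94

This is a 0/1 knapsack; check combinations near the capacity.
- E+G: weight 5+7=12, value 50+44=94
- B+E: weight 8+5=13, value 40+50=90
- E+F: weight 5+6=11, value 50+39=89
- F+G: weight 6+7=13, value 39+44=83
- C+E: weight 7+5=12, value 25+50=75
Best: $94.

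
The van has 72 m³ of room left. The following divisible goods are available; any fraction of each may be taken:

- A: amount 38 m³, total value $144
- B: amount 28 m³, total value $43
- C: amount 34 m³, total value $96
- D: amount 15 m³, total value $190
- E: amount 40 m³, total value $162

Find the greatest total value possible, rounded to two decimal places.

416.42

Take in order of value per unit:
- D (190/15 per unit): all 15 → value 190, running total 190.00
- E (162/40 per unit): all 40 → value 162, running total 352.00
- A (144/38 per unit): 17 of 38 → value 17×144/38 = 64.4211, running total 416.42
Total 416.42.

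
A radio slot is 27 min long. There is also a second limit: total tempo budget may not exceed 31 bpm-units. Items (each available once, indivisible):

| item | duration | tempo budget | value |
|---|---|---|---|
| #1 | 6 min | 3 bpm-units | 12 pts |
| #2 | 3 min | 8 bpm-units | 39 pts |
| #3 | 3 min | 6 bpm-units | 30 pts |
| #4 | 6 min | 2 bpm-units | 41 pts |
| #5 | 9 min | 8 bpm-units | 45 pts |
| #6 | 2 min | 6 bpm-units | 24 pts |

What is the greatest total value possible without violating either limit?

179 pts

Feasible sets respecting both limits:
- #2+#3+#4+#5+#6: duration 23, tempo budget 30, value 179
- #1+#2+#3+#4+#5: duration 27, tempo budget 27, value 167
- #1+#2+#4+#5+#6: duration 26, tempo budget 27, value 161
- #2+#3+#4+#5: duration 21, tempo budget 24, value 155
Best: 179 pts.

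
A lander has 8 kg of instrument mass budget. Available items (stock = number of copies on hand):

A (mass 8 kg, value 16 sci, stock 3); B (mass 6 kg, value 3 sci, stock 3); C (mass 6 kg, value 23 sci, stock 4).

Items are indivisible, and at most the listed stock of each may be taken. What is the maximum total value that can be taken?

Best selections within mass 8 and stock limits:
- 1×C: mass 6, value 23
- 1×A: mass 8, value 16
- 1×B: mass 6, value 3
Best: 23 sci.

23 sci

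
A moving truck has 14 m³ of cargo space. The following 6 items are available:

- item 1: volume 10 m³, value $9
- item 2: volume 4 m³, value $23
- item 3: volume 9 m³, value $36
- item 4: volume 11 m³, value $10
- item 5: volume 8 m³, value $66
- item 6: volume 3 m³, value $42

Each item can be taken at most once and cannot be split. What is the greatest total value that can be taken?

Check high-value combinations within 14 m³:
- item 5+item 6: volume 8+3=11, value 66+42=108
- item 2+item 5: volume 4+8=12, value 23+66=89
- item 3+item 6: volume 9+3=12, value 36+42=78
- item 5: volume 8, value 66
Best: $108.

$108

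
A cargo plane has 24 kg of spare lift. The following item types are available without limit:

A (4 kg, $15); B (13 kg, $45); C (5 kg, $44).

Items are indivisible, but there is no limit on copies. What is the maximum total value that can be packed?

$191

Best value-per-unit is C at 44/5; filling with it alone gives 4×44 = 176.
Optimal mix: 1×A + 4×C → weight 24, value 191.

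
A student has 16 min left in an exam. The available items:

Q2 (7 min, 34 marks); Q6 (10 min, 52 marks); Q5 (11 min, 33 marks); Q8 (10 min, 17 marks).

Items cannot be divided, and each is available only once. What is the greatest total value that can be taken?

Check high-value combinations within 16 min:
- Q6: time 10, value 52
- Q2: time 7, value 34
- Q5: time 11, value 33
- Q8: time 10, value 17
Best: 52 marks.

52 marks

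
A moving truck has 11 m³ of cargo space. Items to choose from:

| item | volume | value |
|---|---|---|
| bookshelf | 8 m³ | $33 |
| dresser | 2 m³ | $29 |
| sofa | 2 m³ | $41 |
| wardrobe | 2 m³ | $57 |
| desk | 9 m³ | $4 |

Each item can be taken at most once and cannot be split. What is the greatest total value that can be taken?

$127

This is a 0/1 knapsack; check combinations near the capacity.
- dresser+sofa+wardrobe: volume 2+2+2=6, value 29+41+57=127
- sofa+wardrobe: volume 2+2=4, value 41+57=98
- bookshelf+wardrobe: volume 8+2=10, value 33+57=90
Best: $127.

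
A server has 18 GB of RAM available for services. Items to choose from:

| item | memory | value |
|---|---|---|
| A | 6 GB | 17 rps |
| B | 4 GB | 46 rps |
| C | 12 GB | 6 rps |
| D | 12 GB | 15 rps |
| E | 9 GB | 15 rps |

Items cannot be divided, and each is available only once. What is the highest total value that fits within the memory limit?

Check high-value combinations within 18 GB:
- A+B: memory 6+4=10, value 17+46=63
- B+E: memory 4+9=13, value 46+15=61
- B+D: memory 4+12=16, value 46+15=61
- B+C: memory 4+12=16, value 46+6=52
Best: 63 rps.

63 rps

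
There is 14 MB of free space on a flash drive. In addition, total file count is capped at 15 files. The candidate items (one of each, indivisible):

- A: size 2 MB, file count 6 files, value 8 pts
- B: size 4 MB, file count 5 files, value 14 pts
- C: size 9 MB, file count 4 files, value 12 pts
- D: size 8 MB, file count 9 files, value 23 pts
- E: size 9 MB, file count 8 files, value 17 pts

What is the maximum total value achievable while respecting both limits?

Feasible sets respecting both limits:
- B+D: size 12, file count 14, value 37
- A+D: size 10, file count 15, value 31
- B+E: size 13, file count 13, value 31
Best: 37 pts.

37 pts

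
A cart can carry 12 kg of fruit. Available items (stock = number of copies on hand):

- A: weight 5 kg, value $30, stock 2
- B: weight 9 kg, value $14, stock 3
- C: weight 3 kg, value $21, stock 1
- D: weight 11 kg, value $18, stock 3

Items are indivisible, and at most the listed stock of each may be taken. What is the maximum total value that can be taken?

$60

Best selections within weight 12 and stock limits:
- 2×A: weight 10, value 60
- 1×A + 1×C: weight 8, value 51
- 1×B + 1×C: weight 12, value 35
Best: $60.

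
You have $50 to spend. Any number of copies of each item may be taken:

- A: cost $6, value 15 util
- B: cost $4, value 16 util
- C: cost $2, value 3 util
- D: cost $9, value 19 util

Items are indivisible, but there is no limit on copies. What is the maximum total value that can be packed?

Best value-per-unit is B at 16/4; filling with it alone gives 12×16 = 192.
Optimal mix: 12×B + 1×C → cost 50, value 195.

195 util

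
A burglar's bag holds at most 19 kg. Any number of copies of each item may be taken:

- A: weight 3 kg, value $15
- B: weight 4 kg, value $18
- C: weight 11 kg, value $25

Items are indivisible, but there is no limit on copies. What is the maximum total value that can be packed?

Best value-per-unit is A at 15/3; filling with it alone gives 6×15 = 90.
Optimal mix: 5×A + 1×B → weight 19, value 93.

$93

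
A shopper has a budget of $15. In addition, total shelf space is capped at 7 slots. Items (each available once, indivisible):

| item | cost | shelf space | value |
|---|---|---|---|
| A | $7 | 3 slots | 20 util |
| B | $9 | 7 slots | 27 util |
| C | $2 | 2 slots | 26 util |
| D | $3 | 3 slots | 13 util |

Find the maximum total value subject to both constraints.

46 util

Feasible sets respecting both limits:
- A+C: cost 9, shelf space 5, value 46
- C+D: cost 5, shelf space 5, value 39
- A+D: cost 10, shelf space 6, value 33
Best: 46 util.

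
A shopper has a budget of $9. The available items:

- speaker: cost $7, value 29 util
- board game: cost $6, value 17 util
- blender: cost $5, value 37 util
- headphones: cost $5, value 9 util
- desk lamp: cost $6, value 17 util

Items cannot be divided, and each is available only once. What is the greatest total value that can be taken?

37 util

Check high-value combinations within $9:
- blender: cost 5, value 37
- speaker: cost 7, value 29
- board game: cost 6, value 17
- desk lamp: cost 6, value 17
- headphones: cost 5, value 9
Best: 37 util.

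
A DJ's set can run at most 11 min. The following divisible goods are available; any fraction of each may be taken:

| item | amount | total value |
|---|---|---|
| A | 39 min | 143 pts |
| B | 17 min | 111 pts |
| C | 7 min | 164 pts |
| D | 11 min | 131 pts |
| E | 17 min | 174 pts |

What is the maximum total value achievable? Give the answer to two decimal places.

Take in order of value per unit:
- C (164/7 per unit): all 7 → value 164, running total 164.00
- D (131/11 per unit): 4 of 11 → value 4×131/11 = 47.6364, running total 211.64
Total 211.64.

211.64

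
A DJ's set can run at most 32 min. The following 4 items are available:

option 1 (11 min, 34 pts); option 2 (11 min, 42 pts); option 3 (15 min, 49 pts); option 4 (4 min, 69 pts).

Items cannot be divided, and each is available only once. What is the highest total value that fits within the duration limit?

160 pts

Check high-value combinations within 32 min:
- option 2+option 3+option 4: duration 11+15+4=30, value 42+49+69=160
- option 1+option 3+option 4: duration 11+15+4=30, value 34+49+69=152
- option 1+option 2+option 4: duration 11+11+4=26, value 34+42+69=145
- option 3+option 4: duration 15+4=19, value 49+69=118
Best: 160 pts.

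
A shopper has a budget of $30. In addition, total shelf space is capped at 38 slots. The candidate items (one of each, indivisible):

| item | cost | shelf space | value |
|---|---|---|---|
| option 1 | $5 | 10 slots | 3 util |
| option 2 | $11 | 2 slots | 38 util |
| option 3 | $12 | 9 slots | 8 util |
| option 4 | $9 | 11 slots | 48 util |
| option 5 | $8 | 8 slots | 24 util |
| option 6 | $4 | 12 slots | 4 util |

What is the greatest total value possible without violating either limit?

Feasible sets respecting both limits:
- option 2+option 4+option 5: cost 28, shelf space 21, value 110
- option 1+option 2+option 4+option 6: cost 29, shelf space 35, value 93
- option 2+option 4+option 6: cost 24, shelf space 25, value 90
- option 1+option 2+option 4: cost 25, shelf space 23, value 89
Best: 110 util.

110 util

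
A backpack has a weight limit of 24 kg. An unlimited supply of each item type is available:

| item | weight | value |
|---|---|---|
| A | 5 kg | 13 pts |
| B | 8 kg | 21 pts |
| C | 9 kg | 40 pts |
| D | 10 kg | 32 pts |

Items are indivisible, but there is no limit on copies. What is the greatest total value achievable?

Best value-per-unit is C at 40/9; filling with it alone gives 2×40 = 80.
Optimal mix: 1×A + 2×C → weight 23, value 93.

93 pts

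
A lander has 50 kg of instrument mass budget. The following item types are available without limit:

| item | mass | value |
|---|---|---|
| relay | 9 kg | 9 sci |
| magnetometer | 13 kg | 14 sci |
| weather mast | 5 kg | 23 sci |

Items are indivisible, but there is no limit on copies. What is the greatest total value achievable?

Best value-per-unit is weather mast at 23/5, and filling with it alone uses mass 10×5=50. No mix of the others beats 10×23 = 230.

230 sci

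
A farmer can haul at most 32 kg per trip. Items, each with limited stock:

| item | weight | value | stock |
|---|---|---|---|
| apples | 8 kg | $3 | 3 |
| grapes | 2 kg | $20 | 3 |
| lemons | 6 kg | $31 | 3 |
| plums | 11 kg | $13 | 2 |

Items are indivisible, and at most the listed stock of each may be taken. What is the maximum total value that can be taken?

Top feasible selections:
- 1×apples + 3×grapes + 3×lemons: weight 32, value 156
- 3×grapes + 3×lemons: weight 24, value 153
- 1×apples + 2×grapes + 3×lemons: weight 30, value 136
- 3×grapes + 2×lemons + 1×plums: weight 29, value 135
Best: $156.

$156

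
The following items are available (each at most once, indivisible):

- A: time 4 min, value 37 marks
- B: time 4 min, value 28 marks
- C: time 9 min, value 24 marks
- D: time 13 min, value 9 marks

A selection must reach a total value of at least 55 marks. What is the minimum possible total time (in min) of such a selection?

8

Subsets with value ≥ 55, sorted by total time:
- A+B: time 8, value 65
- A+C: time 13, value 61
- A+B+C: time 17, value 89
- A+B+D: time 21, value 74
Minimum time: 8 min.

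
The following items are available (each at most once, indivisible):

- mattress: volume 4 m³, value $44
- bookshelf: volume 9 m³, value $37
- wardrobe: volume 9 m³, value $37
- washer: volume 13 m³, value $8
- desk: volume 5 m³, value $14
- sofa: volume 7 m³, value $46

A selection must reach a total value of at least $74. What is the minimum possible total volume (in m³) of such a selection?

Subsets with value ≥ 74, sorted by total volume:
- mattress+sofa: volume 11, value 90
- mattress+bookshelf: volume 13, value 81
- mattress+wardrobe: volume 13, value 81
- mattress+desk+sofa: volume 16, value 104
Minimum volume: 11 m³.

11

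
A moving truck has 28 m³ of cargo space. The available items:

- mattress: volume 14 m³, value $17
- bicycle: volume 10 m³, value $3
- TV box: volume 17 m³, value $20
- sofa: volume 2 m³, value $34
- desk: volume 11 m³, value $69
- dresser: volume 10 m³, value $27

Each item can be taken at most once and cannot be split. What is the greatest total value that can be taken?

$130

This is a 0/1 knapsack; check combinations near the capacity.
- sofa+desk+dresser: volume 2+11+10=23, value 34+69+27=130
- mattress+sofa+desk: volume 14+2+11=27, value 17+34+69=120
- bicycle+sofa+desk: volume 10+2+11=23, value 3+34+69=106
- sofa+desk: volume 2+11=13, value 34+69=103
Best: $130.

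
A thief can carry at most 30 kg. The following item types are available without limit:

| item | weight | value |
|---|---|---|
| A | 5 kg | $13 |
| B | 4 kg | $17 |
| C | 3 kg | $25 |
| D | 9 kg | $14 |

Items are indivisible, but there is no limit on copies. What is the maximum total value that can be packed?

$250

Best value-per-unit is C at 25/3, and filling with it alone uses weight 10×3=30. No mix of the others beats 10×25 = 250.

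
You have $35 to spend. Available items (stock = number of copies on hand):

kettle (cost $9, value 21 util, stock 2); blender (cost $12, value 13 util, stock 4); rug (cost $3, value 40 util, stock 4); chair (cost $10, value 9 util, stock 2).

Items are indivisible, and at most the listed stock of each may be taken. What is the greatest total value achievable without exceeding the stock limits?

Top feasible selections:
- 2×kettle + 4×rug: cost 30, value 202
- 1×kettle + 1×blender + 4×rug: cost 33, value 194
Best: 202 util.

202 util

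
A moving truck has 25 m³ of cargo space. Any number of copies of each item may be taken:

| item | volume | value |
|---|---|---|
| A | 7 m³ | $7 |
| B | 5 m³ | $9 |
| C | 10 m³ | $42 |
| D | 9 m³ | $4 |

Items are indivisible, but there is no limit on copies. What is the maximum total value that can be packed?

Best value-per-unit is C at 42/10; filling with it alone gives 2×42 = 84.
Optimal mix: 1×B + 2×C → volume 25, value 93.

$93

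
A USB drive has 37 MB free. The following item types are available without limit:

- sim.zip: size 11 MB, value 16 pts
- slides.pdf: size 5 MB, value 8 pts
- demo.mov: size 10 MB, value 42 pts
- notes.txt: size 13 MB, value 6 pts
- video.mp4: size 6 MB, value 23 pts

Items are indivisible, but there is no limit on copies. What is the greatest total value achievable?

Best value-per-unit is demo.mov at 42/10; filling with it alone gives 3×42 = 126.
Optimal mix: 3×demo.mov + 1×video.mp4 → size 36, value 149.

149 pts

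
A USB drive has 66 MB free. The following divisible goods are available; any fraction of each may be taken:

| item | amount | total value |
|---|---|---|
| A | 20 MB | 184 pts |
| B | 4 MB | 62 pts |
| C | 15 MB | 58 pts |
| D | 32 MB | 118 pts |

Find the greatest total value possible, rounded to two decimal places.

403.56

Take in order of value per unit:
- B (62/4 per unit): all 4 → value 62, running total 62.00
- A (184/20 per unit): all 20 → value 184, running total 246.00
- C (58/15 per unit): all 15 → value 58, running total 304.00
- D (118/32 per unit): 27 of 32 → value 27×118/32 = 99.5625, running total 403.56
Total 403.56.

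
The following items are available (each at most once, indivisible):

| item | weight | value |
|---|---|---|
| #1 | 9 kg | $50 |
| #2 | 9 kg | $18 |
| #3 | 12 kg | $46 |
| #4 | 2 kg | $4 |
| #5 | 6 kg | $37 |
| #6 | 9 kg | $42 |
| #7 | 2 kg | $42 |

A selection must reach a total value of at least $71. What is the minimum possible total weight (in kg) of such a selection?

Subsets with value ≥ 71, sorted by total weight:
- #5+#7: weight 8, value 79
- #4+#5+#7: weight 10, value 83
Minimum weight: 8 kg.

8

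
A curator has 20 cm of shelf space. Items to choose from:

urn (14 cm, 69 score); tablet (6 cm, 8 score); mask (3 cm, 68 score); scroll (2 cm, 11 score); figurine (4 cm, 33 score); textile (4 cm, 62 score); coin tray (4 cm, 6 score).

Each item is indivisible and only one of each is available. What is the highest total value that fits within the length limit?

Check high-value combinations within 20 cm:
- tablet+mask+scroll+figurine+textile: length 6+3+2+4+4=19, value 8+68+11+33+62=182
- mask+scroll+figurine+textile+coin tray: length 3+2+4+4+4=17, value 68+11+33+62+6=180
- mask+scroll+figurine+textile: length 3+2+4+4=13, value 68+11+33+62=174
- tablet+mask+figurine+textile: length 6+3+4+4=17, value 8+68+33+62=171
Best: 182 score.

182 score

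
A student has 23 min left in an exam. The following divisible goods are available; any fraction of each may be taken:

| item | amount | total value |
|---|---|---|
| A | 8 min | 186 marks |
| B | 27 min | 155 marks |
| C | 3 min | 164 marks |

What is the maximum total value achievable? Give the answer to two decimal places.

418.89

Take in order of value per unit:
- C (164/3 per unit): all 3 → value 164, running total 164.00
- A (186/8 per unit): all 8 → value 186, running total 350.00
- B (155/27 per unit): 12 of 27 → value 12×155/27 = 68.8889, running total 418.89
Total 418.89.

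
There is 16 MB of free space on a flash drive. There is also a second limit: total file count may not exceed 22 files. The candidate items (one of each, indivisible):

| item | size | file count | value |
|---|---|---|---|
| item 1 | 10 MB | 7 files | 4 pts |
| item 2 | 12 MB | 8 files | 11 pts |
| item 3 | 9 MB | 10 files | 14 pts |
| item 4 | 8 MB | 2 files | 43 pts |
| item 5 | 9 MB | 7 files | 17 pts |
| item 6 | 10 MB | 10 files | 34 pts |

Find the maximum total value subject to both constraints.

Feasible sets respecting both limits:
- item 4: size 8, file count 2, value 43
- item 6: size 10, file count 10, value 34
- item 5: size 9, file count 7, value 17
- item 3: size 9, file count 10, value 14
Best: 43 pts.

43 pts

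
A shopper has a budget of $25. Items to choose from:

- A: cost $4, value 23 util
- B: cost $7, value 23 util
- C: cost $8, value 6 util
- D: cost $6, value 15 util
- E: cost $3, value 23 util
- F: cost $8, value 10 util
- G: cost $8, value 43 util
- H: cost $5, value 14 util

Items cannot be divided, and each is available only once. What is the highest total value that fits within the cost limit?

This is a 0/1 knapsack; check combinations near the capacity.
- A+B+E+G: cost 4+7+3+8=22, value 23+23+23+43=112
- A+D+E+G: cost 4+6+3+8=21, value 23+15+23+43=104
- B+D+E+G: cost 7+6+3+8=24, value 23+15+23+43=104
- A+B+D+G: cost 4+7+6+8=25, value 23+23+15+43=104
Best: 112 util.

112 util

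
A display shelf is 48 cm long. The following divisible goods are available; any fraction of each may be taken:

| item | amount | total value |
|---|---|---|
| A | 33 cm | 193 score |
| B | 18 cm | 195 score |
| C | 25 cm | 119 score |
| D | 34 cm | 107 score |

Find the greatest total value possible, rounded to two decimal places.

Take in order of value per unit:
- B (195/18 per unit): all 18 → value 195, running total 195.00
- A (193/33 per unit): 30 of 33 → value 30×193/33 = 175.4545, running total 370.45
Total 370.45.

370.45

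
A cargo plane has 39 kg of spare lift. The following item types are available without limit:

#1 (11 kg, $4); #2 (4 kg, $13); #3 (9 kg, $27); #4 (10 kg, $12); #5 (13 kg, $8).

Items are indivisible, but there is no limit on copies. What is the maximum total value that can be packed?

Best value-per-unit is #2 at 13/4; filling with it alone gives 9×13 = 117.
Optimal mix: 3×#2 + 3×#3 → weight 39, value 120.

$120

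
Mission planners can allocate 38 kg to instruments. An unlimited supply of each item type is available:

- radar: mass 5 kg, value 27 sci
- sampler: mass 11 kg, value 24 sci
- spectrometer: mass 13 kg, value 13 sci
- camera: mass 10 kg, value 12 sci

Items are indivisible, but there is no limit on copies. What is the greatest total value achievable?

Best value-per-unit is radar at 27/5, and filling with it alone uses mass 7×5=35. No mix of the others beats 7×27 = 189.

189 sci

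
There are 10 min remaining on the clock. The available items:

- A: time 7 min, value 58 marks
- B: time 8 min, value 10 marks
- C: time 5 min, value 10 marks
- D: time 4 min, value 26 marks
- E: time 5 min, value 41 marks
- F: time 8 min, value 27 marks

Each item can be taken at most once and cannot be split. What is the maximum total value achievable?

Check high-value combinations within 10 min:
- D+E: time 4+5=9, value 26+41=67
- A: time 7, value 58
- C+E: time 5+5=10, value 10+41=51
Best: 67 marks.

67 marks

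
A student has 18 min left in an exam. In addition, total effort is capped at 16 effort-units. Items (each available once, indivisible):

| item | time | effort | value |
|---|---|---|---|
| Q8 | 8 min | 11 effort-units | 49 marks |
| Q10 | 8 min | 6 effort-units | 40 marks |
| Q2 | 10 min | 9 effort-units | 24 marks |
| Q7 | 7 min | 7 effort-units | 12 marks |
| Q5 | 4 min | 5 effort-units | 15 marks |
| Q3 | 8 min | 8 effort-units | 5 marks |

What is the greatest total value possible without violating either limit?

Feasible sets respecting both limits:
- Q10+Q2: time 18, effort 15, value 64
- Q8+Q5: time 12, effort 16, value 64
- Q10+Q5: time 12, effort 11, value 55
Best: 64 marks.

64 marks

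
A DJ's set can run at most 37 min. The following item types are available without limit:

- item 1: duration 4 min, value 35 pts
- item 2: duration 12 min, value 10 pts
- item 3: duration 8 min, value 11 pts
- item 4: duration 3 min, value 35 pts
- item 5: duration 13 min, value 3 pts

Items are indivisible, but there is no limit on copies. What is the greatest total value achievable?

Best value-per-unit is item 4 at 35/3; filling with it alone gives 12×35 = 420.
Optimal mix: 1×item 1 + 11×item 4 → duration 37, value 420.

420 pts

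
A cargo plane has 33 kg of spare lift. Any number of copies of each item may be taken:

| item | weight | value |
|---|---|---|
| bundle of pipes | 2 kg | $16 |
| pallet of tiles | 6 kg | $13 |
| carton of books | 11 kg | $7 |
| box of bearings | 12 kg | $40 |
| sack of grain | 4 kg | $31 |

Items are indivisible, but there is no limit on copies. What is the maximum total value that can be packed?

Best value-per-unit is bundle of pipes at 16/2, and filling with it alone uses weight 16×2=32. No mix of the others beats 16×16 = 256.

$256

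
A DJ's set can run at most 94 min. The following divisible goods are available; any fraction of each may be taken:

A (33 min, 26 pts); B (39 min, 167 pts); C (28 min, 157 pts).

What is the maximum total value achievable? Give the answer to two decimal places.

345.27

Take in order of value per unit:
- C (157/28 per unit): all 28 → value 157, running total 157.00
- B (167/39 per unit): all 39 → value 167, running total 324.00
- A (26/33 per unit): 27 of 33 → value 27×26/33 = 21.2727, running total 345.27
Total 345.27.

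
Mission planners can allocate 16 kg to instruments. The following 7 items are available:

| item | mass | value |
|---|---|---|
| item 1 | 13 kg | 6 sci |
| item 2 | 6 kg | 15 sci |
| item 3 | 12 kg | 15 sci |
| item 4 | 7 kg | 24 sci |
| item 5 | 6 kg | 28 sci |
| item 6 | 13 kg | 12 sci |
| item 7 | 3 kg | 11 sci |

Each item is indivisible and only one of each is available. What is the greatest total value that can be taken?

This is a 0/1 knapsack; check combinations near the capacity.
- item 4+item 5+item 7: mass 7+6+3=16, value 24+28+11=63
- item 2+item 5+item 7: mass 6+6+3=15, value 15+28+11=54
- item 4+item 5: mass 7+6=13, value 24+28=52
Best: 63 sci.

63 sci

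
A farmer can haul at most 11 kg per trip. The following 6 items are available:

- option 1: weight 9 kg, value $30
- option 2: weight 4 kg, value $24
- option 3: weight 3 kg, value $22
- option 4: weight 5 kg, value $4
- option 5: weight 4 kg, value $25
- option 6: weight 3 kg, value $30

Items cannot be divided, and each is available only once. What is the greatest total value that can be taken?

Check high-value combinations within 11 kg:
- option 2+option 5+option 6: weight 4+4+3=11, value 24+25+30=79
- option 3+option 5+option 6: weight 3+4+3=10, value 22+25+30=77
- option 2+option 3+option 6: weight 4+3+3=10, value 24+22+30=76
- option 2+option 3+option 5: weight 4+3+4=11, value 24+22+25=71
- option 3+option 4+option 6: weight 3+5+3=11, value 22+4+30=56
Best: $79.

$79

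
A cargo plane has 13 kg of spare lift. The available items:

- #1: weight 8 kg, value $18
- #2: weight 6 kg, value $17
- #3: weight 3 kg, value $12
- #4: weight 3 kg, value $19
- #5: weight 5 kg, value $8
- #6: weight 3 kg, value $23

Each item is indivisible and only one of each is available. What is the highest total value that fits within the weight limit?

$59

This is a 0/1 knapsack; check combinations near the capacity.
- #2+#4+#6: weight 6+3+3=12, value 17+19+23=59
- #3+#4+#6: weight 3+3+3=9, value 12+19+23=54
- #2+#3+#6: weight 6+3+3=12, value 17+12+23=52
- #4+#5+#6: weight 3+5+3=11, value 19+8+23=50
Best: $59.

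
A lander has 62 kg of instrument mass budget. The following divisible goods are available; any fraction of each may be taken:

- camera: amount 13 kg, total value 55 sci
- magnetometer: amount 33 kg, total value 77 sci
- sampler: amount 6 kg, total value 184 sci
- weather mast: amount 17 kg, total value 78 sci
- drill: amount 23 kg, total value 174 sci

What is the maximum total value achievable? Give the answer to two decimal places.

498.00

Take in order of value per unit:
- sampler (184/6 per unit): all 6 → value 184, running total 184.00
- drill (174/23 per unit): all 23 → value 174, running total 358.00
- weather mast (78/17 per unit): all 17 → value 78, running total 436.00
- camera (55/13 per unit): all 13 → value 55, running total 491.00
- magnetometer (77/33 per unit): 3 of 33 → value 3×77/33 = 7.0000, running total 498.00
Total 498.00.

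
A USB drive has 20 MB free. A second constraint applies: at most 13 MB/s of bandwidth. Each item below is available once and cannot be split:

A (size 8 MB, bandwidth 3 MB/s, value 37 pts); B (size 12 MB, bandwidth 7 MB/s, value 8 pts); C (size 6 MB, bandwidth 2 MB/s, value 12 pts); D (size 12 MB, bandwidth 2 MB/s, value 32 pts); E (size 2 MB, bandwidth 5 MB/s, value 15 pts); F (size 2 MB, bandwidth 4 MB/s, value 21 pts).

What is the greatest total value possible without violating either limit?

73 pts

Feasible sets respecting both limits:
- A+E+F: size 12, bandwidth 12, value 73
- A+C+F: size 16, bandwidth 9, value 70
- A+D: size 20, bandwidth 5, value 69
- D+E+F: size 16, bandwidth 11, value 68
Best: 73 pts.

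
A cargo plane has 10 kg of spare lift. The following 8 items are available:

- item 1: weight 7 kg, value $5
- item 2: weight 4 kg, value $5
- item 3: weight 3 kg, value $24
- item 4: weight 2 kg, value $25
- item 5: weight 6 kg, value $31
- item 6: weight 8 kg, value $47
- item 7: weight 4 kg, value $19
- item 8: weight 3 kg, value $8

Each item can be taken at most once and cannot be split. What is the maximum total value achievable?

$72

Check high-value combinations within 10 kg:
- item 4+item 6: weight 2+8=10, value 25+47=72
- item 3+item 4+item 7: weight 3+2+4=9, value 24+25+19=68
- item 3+item 4+item 8: weight 3+2+3=8, value 24+25+8=57
Best: $72.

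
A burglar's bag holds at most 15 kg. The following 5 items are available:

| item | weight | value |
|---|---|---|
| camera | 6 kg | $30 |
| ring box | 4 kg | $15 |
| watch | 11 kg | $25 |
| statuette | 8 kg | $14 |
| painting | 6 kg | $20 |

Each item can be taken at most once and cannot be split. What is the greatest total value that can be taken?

$50

Check high-value combinations within 15 kg:
- camera+painting: weight 6+6=12, value 30+20=50
- camera+ring box: weight 6+4=10, value 30+15=45
- camera+statuette: weight 6+8=14, value 30+14=44
Best: $50.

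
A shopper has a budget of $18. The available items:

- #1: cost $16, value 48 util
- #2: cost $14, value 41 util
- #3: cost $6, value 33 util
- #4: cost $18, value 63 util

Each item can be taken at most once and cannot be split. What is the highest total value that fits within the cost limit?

Check high-value combinations within $18:
- #4: cost 18, value 63
- #1: cost 16, value 48
- #2: cost 14, value 41
- #3: cost 6, value 33
Best: 63 util.

63 util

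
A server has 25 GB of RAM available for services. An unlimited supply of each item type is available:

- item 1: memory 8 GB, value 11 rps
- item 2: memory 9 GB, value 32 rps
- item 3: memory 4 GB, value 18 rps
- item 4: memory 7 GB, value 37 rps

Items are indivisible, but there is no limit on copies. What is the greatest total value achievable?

129 rps

Best value-per-unit is item 4 at 37/7; filling with it alone gives 3×37 = 111.
Optimal mix: 1×item 3 + 3×item 4 → memory 25, value 129.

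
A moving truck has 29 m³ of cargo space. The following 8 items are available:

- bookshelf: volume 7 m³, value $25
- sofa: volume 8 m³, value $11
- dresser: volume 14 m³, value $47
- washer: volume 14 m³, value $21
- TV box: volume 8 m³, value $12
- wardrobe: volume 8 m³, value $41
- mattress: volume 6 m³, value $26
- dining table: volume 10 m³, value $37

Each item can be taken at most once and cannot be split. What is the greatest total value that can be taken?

Check high-value combinations within 29 m³:
- dresser+wardrobe+mattress: volume 14+8+6=28, value 47+41+26=114
- bookshelf+dresser+wardrobe: volume 7+14+8=29, value 25+47+41=113
- wardrobe+mattress+dining table: volume 8+6+10=24, value 41+26+37=104
- bookshelf+TV box+wardrobe+mattress: volume 7+8+8+6=29, value 25+12+41+26=104
- bookshelf+wardrobe+dining table: volume 7+8+10=25, value 25+41+37=103
Best: $114.

$114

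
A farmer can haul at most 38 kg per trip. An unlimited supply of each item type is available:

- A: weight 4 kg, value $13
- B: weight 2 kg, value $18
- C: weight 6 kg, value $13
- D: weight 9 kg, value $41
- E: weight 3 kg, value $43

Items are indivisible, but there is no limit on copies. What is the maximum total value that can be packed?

$534

Best value-per-unit is E at 43/3; filling with it alone gives 12×43 = 516.
Optimal mix: 1×B + 12×E → weight 38, value 534.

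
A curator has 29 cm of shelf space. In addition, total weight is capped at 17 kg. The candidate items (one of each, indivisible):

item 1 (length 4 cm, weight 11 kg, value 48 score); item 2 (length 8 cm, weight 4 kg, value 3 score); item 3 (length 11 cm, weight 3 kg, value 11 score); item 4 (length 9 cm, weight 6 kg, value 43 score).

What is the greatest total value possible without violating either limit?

Feasible sets respecting both limits:
- item 1+item 4: length 13, weight 17, value 91
- item 1+item 3: length 15, weight 14, value 59
- item 2+item 3+item 4: length 28, weight 13, value 57
- item 3+item 4: length 20, weight 9, value 54
Best: 91 score.

91 score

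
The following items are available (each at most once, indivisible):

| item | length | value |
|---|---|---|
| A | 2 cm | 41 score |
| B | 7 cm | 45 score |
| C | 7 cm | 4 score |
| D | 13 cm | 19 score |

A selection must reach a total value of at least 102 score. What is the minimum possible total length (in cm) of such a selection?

22

Subsets with value ≥ 102, sorted by total length:
- A+B+D: length 22, value 105
- A+B+C+D: length 29, value 109
Minimum length: 22 cm.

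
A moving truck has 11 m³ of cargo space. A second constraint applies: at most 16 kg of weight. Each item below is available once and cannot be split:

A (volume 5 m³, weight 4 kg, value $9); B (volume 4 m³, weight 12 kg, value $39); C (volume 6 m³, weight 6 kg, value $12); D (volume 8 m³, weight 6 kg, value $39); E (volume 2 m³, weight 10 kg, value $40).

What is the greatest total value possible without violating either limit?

Feasible sets respecting both limits:
- D+E: volume 10, weight 16, value 79
- C+E: volume 8, weight 16, value 52
- A+E: volume 7, weight 14, value 49
- A+B: volume 9, weight 16, value 48
Best: $79.

$79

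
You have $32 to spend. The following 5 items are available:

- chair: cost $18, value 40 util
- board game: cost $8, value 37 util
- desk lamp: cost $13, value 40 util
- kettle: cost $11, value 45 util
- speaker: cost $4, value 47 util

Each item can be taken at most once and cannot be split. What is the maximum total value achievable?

132 util

Check high-value combinations within $32:
- desk lamp+kettle+speaker: cost 13+11+4=28, value 40+45+47=132
- board game+kettle+speaker: cost 8+11+4=23, value 37+45+47=129
- board game+desk lamp+speaker: cost 8+13+4=25, value 37+40+47=124
Best: 132 util.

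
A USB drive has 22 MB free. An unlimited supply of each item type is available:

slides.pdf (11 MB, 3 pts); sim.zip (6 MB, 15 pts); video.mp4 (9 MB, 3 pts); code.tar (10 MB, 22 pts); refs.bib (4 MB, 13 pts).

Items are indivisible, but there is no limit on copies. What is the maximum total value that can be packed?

Best value-per-unit is refs.bib at 13/4; filling with it alone gives 5×13 = 65.
Optimal mix: 1×sim.zip + 4×refs.bib → size 22, value 67.

67 pts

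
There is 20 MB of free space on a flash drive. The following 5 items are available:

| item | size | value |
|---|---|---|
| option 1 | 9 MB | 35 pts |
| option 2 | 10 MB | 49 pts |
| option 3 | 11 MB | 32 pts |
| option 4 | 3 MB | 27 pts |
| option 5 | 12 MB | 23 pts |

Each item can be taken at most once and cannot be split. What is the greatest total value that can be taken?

Check high-value combinations within 20 MB:
- option 1+option 2: size 9+10=19, value 35+49=84
- option 2+option 4: size 10+3=13, value 49+27=76
- option 1+option 3: size 9+11=20, value 35+32=67
- option 1+option 4: size 9+3=12, value 35+27=62
- option 3+option 4: size 11+3=14, value 32+27=59
Best: 84 pts.

84 pts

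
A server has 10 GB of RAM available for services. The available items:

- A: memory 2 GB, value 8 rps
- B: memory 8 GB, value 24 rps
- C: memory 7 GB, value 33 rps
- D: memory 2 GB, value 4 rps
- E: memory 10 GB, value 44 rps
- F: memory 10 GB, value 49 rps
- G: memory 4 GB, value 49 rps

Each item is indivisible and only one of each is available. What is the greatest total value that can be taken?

Check high-value combinations within 10 GB:
- A+D+G: memory 2+2+4=8, value 8+4+49=61
- A+G: memory 2+4=6, value 8+49=57
- D+G: memory 2+4=6, value 4+49=53
- G: memory 4, value 49
- F: memory 10, value 49
Best: 61 rps.

61 rps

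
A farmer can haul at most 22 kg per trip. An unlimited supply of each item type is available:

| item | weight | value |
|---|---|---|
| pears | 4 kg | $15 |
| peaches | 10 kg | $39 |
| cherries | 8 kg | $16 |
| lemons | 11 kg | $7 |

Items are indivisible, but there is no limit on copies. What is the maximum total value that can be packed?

$84

Best value-per-unit is peaches at 39/10; filling with it alone gives 2×39 = 78.
Optimal mix: 3×pears + 1×peaches → weight 22, value 84.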